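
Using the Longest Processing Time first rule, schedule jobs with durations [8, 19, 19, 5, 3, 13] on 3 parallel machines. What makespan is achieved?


Sort jobs in decreasing order (LPT): [19, 19, 13, 8, 5, 3]
Assign each job to the least loaded machine:
  Machine 1: jobs [19, 5], load = 24
  Machine 2: jobs [19, 3], load = 22
  Machine 3: jobs [13, 8], load = 21
Makespan = max load = 24

24


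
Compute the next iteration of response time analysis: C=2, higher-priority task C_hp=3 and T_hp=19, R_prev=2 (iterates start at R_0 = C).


R_next = C + ceil(R_prev / T_hp) * C_hp
ceil(2 / 19) = ceil(0.1053) = 1
Interference = 1 * 3 = 3
R_next = 2 + 3 = 5

5


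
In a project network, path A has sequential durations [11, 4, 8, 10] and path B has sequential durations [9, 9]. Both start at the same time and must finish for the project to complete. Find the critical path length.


Path A total = 11 + 4 + 8 + 10 = 33
Path B total = 9 + 9 = 18
Critical path = longest path = max(33, 18) = 33

33


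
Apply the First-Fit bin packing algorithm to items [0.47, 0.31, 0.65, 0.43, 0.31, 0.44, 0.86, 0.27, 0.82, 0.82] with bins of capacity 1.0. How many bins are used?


Place items sequentially using First-Fit:
  Item 0.47 -> new Bin 1
  Item 0.31 -> Bin 1 (now 0.78)
  Item 0.65 -> new Bin 2
  Item 0.43 -> new Bin 3
  Item 0.31 -> Bin 2 (now 0.96)
  Item 0.44 -> Bin 3 (now 0.87)
  Item 0.86 -> new Bin 4
  Item 0.27 -> new Bin 5
  Item 0.82 -> new Bin 6
  Item 0.82 -> new Bin 7
Total bins used = 7

7


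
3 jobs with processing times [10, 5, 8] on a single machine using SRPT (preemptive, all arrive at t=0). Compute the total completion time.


Since all jobs arrive at t=0, SRPT equals SPT ordering.
SPT order: [5, 8, 10]
Completion times:
  Job 1: p=5, C=5
  Job 2: p=8, C=13
  Job 3: p=10, C=23
Total completion time = 5 + 13 + 23 = 41

41


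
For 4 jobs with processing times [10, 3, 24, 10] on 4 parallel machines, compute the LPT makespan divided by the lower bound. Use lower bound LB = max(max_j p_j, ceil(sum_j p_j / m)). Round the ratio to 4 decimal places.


LPT order: [24, 10, 10, 3]
Machine loads after assignment: [24, 10, 10, 3]
LPT makespan = 24
Lower bound = max(max_job, ceil(total/4)) = max(24, 12) = 24
Ratio = 24 / 24 = 1.0

1.0


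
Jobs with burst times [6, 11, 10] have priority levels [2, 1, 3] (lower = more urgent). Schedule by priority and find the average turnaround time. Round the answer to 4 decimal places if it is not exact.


Sort by priority (ascending = highest first):
Order: [(1, 11), (2, 6), (3, 10)]
Completion times:
  Priority 1, burst=11, C=11
  Priority 2, burst=6, C=17
  Priority 3, burst=10, C=27
Average turnaround = 55/3 = 18.3333

18.3333


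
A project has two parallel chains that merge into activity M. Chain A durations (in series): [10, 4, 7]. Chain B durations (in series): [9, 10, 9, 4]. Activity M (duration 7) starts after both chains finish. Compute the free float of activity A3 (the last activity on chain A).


ES(A3) = sum of predecessors on chain A = 14
EF(A3) = ES + duration = 14 + 7 = 21
Successor of A3 is M. ES(M) = max(sum(A), sum(B)) = max(21, 32) = 32
Free float = ES(successor) - EF(current) = 32 - 21 = 11

11


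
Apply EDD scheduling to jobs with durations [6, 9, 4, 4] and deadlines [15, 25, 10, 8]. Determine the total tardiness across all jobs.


Sort by due date (EDD order): [(4, 8), (4, 10), (6, 15), (9, 25)]
Compute completion times and tardiness:
  Job 1: p=4, d=8, C=4, tardiness=max(0,4-8)=0
  Job 2: p=4, d=10, C=8, tardiness=max(0,8-10)=0
  Job 3: p=6, d=15, C=14, tardiness=max(0,14-15)=0
  Job 4: p=9, d=25, C=23, tardiness=max(0,23-25)=0
Total tardiness = 0

0


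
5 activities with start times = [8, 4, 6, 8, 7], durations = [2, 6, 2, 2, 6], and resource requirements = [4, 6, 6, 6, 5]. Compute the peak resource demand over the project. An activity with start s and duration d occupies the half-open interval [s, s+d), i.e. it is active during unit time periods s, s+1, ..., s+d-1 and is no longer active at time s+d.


Each activity i is active on [start_i, start_i + duration_i).
Compute total resource usage per time slot:
  t=0: active resources = [], total = 0
  t=1: active resources = [], total = 0
  t=2: active resources = [], total = 0
  t=3: active resources = [], total = 0
  t=4: active resources = [6], total = 6
  t=5: active resources = [6], total = 6
  t=6: active resources = [6, 6], total = 12
  t=7: active resources = [6, 6, 5], total = 17
  t=8: active resources = [4, 6, 6, 5], total = 21
  t=9: active resources = [4, 6, 6, 5], total = 21
  t=10: active resources = [5], total = 5
  t=11: active resources = [5], total = 5
  t=12: active resources = [5], total = 5
Peak resource demand = 21

21


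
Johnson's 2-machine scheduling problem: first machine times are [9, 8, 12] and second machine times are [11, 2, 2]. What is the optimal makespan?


Apply Johnson's rule:
  Group 1 (a <= b): [(1, 9, 11)]
  Group 2 (a > b): [(2, 8, 2), (3, 12, 2)]
Optimal job order: [1, 2, 3]
Schedule:
  Job 1: M1 done at 9, M2 done at 20
  Job 2: M1 done at 17, M2 done at 22
  Job 3: M1 done at 29, M2 done at 31
Makespan = 31

31


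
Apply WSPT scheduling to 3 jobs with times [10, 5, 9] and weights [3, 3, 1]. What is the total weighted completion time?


Compute p/w ratios and sort ascending (WSPT): [(5, 3), (10, 3), (9, 1)]
Compute weighted completion times:
  Job (p=5,w=3): C=5, w*C=3*5=15
  Job (p=10,w=3): C=15, w*C=3*15=45
  Job (p=9,w=1): C=24, w*C=1*24=24
Total weighted completion time = 84

84


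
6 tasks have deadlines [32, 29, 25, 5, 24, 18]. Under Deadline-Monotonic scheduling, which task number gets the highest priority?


Sort tasks by relative deadline (ascending):
  Task 4: deadline = 5
  Task 6: deadline = 18
  Task 5: deadline = 24
  Task 3: deadline = 25
  Task 2: deadline = 29
  Task 1: deadline = 32
Priority order (highest first): [4, 6, 5, 3, 2, 1]
Highest priority task = 4

4


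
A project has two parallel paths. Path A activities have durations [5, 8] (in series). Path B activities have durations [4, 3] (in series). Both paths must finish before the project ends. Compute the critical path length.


Path A total = 5 + 8 = 13
Path B total = 4 + 3 = 7
Critical path = longest path = max(13, 7) = 13

13


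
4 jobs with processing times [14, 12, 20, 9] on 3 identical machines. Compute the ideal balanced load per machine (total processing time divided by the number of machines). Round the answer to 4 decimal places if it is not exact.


Total processing time = 14 + 12 + 20 + 9 = 55
Number of machines = 3
Ideal balanced load = 55 / 3 = 18.3333

18.3333


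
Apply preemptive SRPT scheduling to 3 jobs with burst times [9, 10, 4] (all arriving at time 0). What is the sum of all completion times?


Since all jobs arrive at t=0, SRPT equals SPT ordering.
SPT order: [4, 9, 10]
Completion times:
  Job 1: p=4, C=4
  Job 2: p=9, C=13
  Job 3: p=10, C=23
Total completion time = 4 + 13 + 23 = 40

40


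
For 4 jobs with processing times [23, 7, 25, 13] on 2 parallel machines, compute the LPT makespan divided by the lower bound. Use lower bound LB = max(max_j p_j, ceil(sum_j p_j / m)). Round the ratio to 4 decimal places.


LPT order: [25, 23, 13, 7]
Machine loads after assignment: [32, 36]
LPT makespan = 36
Lower bound = max(max_job, ceil(total/2)) = max(25, 34) = 34
Ratio = 36 / 34 = 1.0588

1.0588


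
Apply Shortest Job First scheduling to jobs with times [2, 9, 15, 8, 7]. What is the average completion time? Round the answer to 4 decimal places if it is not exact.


SJF order (ascending): [2, 7, 8, 9, 15]
Completion times:
  Job 1: burst=2, C=2
  Job 2: burst=7, C=9
  Job 3: burst=8, C=17
  Job 4: burst=9, C=26
  Job 5: burst=15, C=41
Average completion = 95/5 = 19.0

19.0


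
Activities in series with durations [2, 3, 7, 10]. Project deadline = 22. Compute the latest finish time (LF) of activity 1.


LF(activity 1) = deadline - sum of successor durations
Successors: activities 2 through 4 with durations [3, 7, 10]
Sum of successor durations = 20
LF = 22 - 20 = 2

2


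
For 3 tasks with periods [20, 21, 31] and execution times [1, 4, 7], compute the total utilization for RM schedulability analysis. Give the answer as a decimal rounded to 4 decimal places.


Compute individual utilizations (exact fractions):
  Task 1: C/T = 1/20 (approx. 0.05)
  Task 2: C/T = 4/21 (approx. 0.1905)
  Task 3: C/T = 7/31 (approx. 0.2258)
Total utilization U = 1/20 + 4/21 + 7/31 = 6071/13020
Rounded to 4 decimal places: U = 0.4663
RM (Liu & Layland) bound for 3 tasks = 0.779763; compare with U = 6071/13020 (approx. 0.466283)
U <= bound, so schedulable by RM sufficient condition.

0.4663


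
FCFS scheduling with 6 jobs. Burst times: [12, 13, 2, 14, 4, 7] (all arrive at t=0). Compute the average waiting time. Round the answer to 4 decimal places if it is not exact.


FCFS order (as given): [12, 13, 2, 14, 4, 7]
Waiting times:
  Job 1: wait = 0
  Job 2: wait = 12
  Job 3: wait = 25
  Job 4: wait = 27
  Job 5: wait = 41
  Job 6: wait = 45
Sum of waiting times = 150
Average waiting time = 150/6 = 25.0

25.0


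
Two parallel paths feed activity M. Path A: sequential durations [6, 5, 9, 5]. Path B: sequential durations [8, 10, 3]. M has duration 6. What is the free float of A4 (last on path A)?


ES(A4) = sum of predecessors on chain A = 20
EF(A4) = ES + duration = 20 + 5 = 25
Successor of A4 is M. ES(M) = max(sum(A), sum(B)) = max(25, 21) = 25
Free float = ES(successor) - EF(current) = 25 - 25 = 0

0


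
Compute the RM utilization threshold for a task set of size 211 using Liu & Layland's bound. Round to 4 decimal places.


Compute 2^(1/211) = 1.0032904594
Subtract 1: 1.0032904594 - 1 = 0.0032904594
Multiply by n: 211 * 0.0032904594 = 0.6942869334
Round to 4 dp: 0.6943

0.6943


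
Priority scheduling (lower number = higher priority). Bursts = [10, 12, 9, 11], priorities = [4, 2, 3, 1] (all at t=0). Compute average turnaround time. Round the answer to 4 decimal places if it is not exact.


Sort by priority (ascending = highest first):
Order: [(1, 11), (2, 12), (3, 9), (4, 10)]
Completion times:
  Priority 1, burst=11, C=11
  Priority 2, burst=12, C=23
  Priority 3, burst=9, C=32
  Priority 4, burst=10, C=42
Average turnaround = 108/4 = 27.0

27.0


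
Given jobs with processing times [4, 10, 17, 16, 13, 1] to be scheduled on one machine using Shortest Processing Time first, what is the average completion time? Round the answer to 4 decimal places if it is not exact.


Sort jobs by processing time (SPT order): [1, 4, 10, 13, 16, 17]
Compute completion times sequentially:
  Job 1: processing = 1, completes at 1
  Job 2: processing = 4, completes at 5
  Job 3: processing = 10, completes at 15
  Job 4: processing = 13, completes at 28
  Job 5: processing = 16, completes at 44
  Job 6: processing = 17, completes at 61
Sum of completion times = 154
Average completion time = 154/6 = 25.6667

25.6667


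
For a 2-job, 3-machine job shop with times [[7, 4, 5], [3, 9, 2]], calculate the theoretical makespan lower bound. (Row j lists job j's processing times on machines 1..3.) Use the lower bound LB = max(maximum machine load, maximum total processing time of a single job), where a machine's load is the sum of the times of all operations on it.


Machine loads:
  Machine 1: 7 + 3 = 10
  Machine 2: 4 + 9 = 13
  Machine 3: 5 + 2 = 7
Max machine load = 13
Job totals:
  Job 1: 16
  Job 2: 14
Max job total = 16
Lower bound = max(13, 16) = 16

16


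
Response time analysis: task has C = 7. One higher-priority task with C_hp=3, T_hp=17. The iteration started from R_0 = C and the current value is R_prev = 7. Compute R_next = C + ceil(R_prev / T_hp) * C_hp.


R_next = C + ceil(R_prev / T_hp) * C_hp
ceil(7 / 17) = ceil(0.4118) = 1
Interference = 1 * 3 = 3
R_next = 7 + 3 = 10

10


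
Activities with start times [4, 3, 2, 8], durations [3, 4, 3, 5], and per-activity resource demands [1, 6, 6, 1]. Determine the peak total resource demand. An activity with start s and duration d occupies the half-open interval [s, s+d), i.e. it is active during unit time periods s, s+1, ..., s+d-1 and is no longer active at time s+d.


Each activity i is active on [start_i, start_i + duration_i).
Compute total resource usage per time slot:
  t=0: active resources = [], total = 0
  t=1: active resources = [], total = 0
  t=2: active resources = [6], total = 6
  t=3: active resources = [6, 6], total = 12
  t=4: active resources = [1, 6, 6], total = 13
  t=5: active resources = [1, 6], total = 7
  t=6: active resources = [1, 6], total = 7
  t=7: active resources = [], total = 0
  t=8: active resources = [1], total = 1
  t=9: active resources = [1], total = 1
  t=10: active resources = [1], total = 1
  t=11: active resources = [1], total = 1
  t=12: active resources = [1], total = 1
Peak resource demand = 13

13


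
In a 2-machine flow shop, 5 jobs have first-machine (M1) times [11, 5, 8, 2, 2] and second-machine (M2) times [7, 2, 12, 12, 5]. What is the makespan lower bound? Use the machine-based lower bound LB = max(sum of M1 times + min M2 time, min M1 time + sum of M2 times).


LB1 = sum(M1 times) + min(M2 times) = 28 + 2 = 30
LB2 = min(M1 times) + sum(M2 times) = 2 + 38 = 40
Lower bound = max(LB1, LB2) = max(30, 40) = 40

40


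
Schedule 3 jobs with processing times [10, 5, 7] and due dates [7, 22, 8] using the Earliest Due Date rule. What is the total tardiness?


Sort by due date (EDD order): [(10, 7), (7, 8), (5, 22)]
Compute completion times and tardiness:
  Job 1: p=10, d=7, C=10, tardiness=max(0,10-7)=3
  Job 2: p=7, d=8, C=17, tardiness=max(0,17-8)=9
  Job 3: p=5, d=22, C=22, tardiness=max(0,22-22)=0
Total tardiness = 12

12


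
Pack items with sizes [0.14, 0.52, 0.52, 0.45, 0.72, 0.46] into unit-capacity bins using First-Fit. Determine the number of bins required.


Place items sequentially using First-Fit:
  Item 0.14 -> new Bin 1
  Item 0.52 -> Bin 1 (now 0.66)
  Item 0.52 -> new Bin 2
  Item 0.45 -> Bin 2 (now 0.97)
  Item 0.72 -> new Bin 3
  Item 0.46 -> new Bin 4
Total bins used = 4

4


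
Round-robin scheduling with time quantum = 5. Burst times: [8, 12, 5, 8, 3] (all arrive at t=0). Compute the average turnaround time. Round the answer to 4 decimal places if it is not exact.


Time quantum = 5
Execution trace:
  J1 runs 5 units, time = 5
  J2 runs 5 units, time = 10
  J3 runs 5 units, time = 15
  J4 runs 5 units, time = 20
  J5 runs 3 units, time = 23
  J1 runs 3 units, time = 26
  J2 runs 5 units, time = 31
  J4 runs 3 units, time = 34
  J2 runs 2 units, time = 36
Finish times: [26, 36, 15, 34, 23]
Average turnaround = 134/5 = 26.8

26.8


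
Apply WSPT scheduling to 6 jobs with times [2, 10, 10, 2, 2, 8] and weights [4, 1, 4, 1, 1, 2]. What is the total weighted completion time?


Compute p/w ratios and sort ascending (WSPT): [(2, 4), (2, 1), (2, 1), (10, 4), (8, 2), (10, 1)]
Compute weighted completion times:
  Job (p=2,w=4): C=2, w*C=4*2=8
  Job (p=2,w=1): C=4, w*C=1*4=4
  Job (p=2,w=1): C=6, w*C=1*6=6
  Job (p=10,w=4): C=16, w*C=4*16=64
  Job (p=8,w=2): C=24, w*C=2*24=48
  Job (p=10,w=1): C=34, w*C=1*34=34
Total weighted completion time = 164

164


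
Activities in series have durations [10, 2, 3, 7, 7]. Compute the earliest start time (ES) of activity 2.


Activity 2 starts after activities 1 through 1 complete.
Predecessor durations: [10]
ES = 10 = 10

10


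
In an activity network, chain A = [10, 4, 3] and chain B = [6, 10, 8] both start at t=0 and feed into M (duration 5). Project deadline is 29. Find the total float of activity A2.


Forward pass: ES(A2) = sum of predecessors on chain A = 10
EF = ES + duration = 10 + 4 = 14
Backward pass: LF(M) = deadline = 29; LS(M) = 29 - 5 = 24
LF(A2) = LS(M) - sum(successors on chain A) = 24 - 3 = 21
LS = LF - duration = 21 - 4 = 17
Total float = LS - ES = 17 - 10 = 7

7


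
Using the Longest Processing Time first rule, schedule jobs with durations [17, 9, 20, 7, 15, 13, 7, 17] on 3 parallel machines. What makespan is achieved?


Sort jobs in decreasing order (LPT): [20, 17, 17, 15, 13, 9, 7, 7]
Assign each job to the least loaded machine:
  Machine 1: jobs [20, 9, 7], load = 36
  Machine 2: jobs [17, 15], load = 32
  Machine 3: jobs [17, 13, 7], load = 37
Makespan = max load = 37

37


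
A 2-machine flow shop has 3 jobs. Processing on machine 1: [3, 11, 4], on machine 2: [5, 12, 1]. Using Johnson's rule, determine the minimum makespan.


Apply Johnson's rule:
  Group 1 (a <= b): [(1, 3, 5), (2, 11, 12)]
  Group 2 (a > b): [(3, 4, 1)]
Optimal job order: [1, 2, 3]
Schedule:
  Job 1: M1 done at 3, M2 done at 8
  Job 2: M1 done at 14, M2 done at 26
  Job 3: M1 done at 18, M2 done at 27
Makespan = 27

27


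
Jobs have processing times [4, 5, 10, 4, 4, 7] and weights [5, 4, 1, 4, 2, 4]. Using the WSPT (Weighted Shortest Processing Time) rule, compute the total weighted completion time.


Compute p/w ratios and sort ascending (WSPT): [(4, 5), (4, 4), (5, 4), (7, 4), (4, 2), (10, 1)]
Compute weighted completion times:
  Job (p=4,w=5): C=4, w*C=5*4=20
  Job (p=4,w=4): C=8, w*C=4*8=32
  Job (p=5,w=4): C=13, w*C=4*13=52
  Job (p=7,w=4): C=20, w*C=4*20=80
  Job (p=4,w=2): C=24, w*C=2*24=48
  Job (p=10,w=1): C=34, w*C=1*34=34
Total weighted completion time = 266

266


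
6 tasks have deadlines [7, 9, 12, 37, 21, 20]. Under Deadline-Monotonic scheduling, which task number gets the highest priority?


Sort tasks by relative deadline (ascending):
  Task 1: deadline = 7
  Task 2: deadline = 9
  Task 3: deadline = 12
  Task 6: deadline = 20
  Task 5: deadline = 21
  Task 4: deadline = 37
Priority order (highest first): [1, 2, 3, 6, 5, 4]
Highest priority task = 1

1


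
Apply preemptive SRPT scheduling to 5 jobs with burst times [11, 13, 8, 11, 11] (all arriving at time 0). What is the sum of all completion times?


Since all jobs arrive at t=0, SRPT equals SPT ordering.
SPT order: [8, 11, 11, 11, 13]
Completion times:
  Job 1: p=8, C=8
  Job 2: p=11, C=19
  Job 3: p=11, C=30
  Job 4: p=11, C=41
  Job 5: p=13, C=54
Total completion time = 8 + 19 + 30 + 41 + 54 = 152

152


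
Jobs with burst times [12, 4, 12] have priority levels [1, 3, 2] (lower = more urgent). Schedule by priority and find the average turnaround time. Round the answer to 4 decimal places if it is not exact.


Sort by priority (ascending = highest first):
Order: [(1, 12), (2, 12), (3, 4)]
Completion times:
  Priority 1, burst=12, C=12
  Priority 2, burst=12, C=24
  Priority 3, burst=4, C=28
Average turnaround = 64/3 = 21.3333

21.3333


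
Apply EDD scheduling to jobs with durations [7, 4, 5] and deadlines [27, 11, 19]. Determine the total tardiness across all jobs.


Sort by due date (EDD order): [(4, 11), (5, 19), (7, 27)]
Compute completion times and tardiness:
  Job 1: p=4, d=11, C=4, tardiness=max(0,4-11)=0
  Job 2: p=5, d=19, C=9, tardiness=max(0,9-19)=0
  Job 3: p=7, d=27, C=16, tardiness=max(0,16-27)=0
Total tardiness = 0

0


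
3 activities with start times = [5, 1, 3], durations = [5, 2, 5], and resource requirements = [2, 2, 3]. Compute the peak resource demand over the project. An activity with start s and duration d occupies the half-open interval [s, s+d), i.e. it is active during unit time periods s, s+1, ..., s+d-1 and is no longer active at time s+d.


Each activity i is active on [start_i, start_i + duration_i).
Compute total resource usage per time slot:
  t=0: active resources = [], total = 0
  t=1: active resources = [2], total = 2
  t=2: active resources = [2], total = 2
  t=3: active resources = [3], total = 3
  t=4: active resources = [3], total = 3
  t=5: active resources = [2, 3], total = 5
  t=6: active resources = [2, 3], total = 5
  t=7: active resources = [2, 3], total = 5
  t=8: active resources = [2], total = 2
  t=9: active resources = [2], total = 2
Peak resource demand = 5

5


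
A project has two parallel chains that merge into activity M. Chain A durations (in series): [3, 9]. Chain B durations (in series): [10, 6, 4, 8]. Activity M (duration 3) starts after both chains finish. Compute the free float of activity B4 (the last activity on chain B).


ES(B4) = sum of predecessors on chain B = 20
EF(B4) = ES + duration = 20 + 8 = 28
Successor of B4 is M. ES(M) = max(sum(A), sum(B)) = max(12, 28) = 28
Free float = ES(successor) - EF(current) = 28 - 28 = 0

0


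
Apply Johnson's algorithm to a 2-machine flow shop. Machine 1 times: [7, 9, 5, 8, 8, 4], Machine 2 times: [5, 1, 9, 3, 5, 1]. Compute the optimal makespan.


Apply Johnson's rule:
  Group 1 (a <= b): [(3, 5, 9)]
  Group 2 (a > b): [(1, 7, 5), (5, 8, 5), (4, 8, 3), (2, 9, 1), (6, 4, 1)]
Optimal job order: [3, 1, 5, 4, 2, 6]
Schedule:
  Job 3: M1 done at 5, M2 done at 14
  Job 1: M1 done at 12, M2 done at 19
  Job 5: M1 done at 20, M2 done at 25
  Job 4: M1 done at 28, M2 done at 31
  Job 2: M1 done at 37, M2 done at 38
  Job 6: M1 done at 41, M2 done at 42
Makespan = 42

42


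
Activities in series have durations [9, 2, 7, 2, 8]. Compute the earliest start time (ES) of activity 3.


Activity 3 starts after activities 1 through 2 complete.
Predecessor durations: [9, 2]
ES = 9 + 2 = 11

11


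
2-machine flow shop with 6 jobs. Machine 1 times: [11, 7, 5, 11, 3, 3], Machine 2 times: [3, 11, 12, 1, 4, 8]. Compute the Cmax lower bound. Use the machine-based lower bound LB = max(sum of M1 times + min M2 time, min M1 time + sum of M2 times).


LB1 = sum(M1 times) + min(M2 times) = 40 + 1 = 41
LB2 = min(M1 times) + sum(M2 times) = 3 + 39 = 42
Lower bound = max(LB1, LB2) = max(41, 42) = 42

42


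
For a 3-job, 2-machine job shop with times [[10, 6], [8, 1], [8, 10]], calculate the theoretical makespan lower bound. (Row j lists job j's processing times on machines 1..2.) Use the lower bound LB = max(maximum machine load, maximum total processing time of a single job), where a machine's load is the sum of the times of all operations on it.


Machine loads:
  Machine 1: 10 + 8 + 8 = 26
  Machine 2: 6 + 1 + 10 = 17
Max machine load = 26
Job totals:
  Job 1: 16
  Job 2: 9
  Job 3: 18
Max job total = 18
Lower bound = max(26, 18) = 26

26


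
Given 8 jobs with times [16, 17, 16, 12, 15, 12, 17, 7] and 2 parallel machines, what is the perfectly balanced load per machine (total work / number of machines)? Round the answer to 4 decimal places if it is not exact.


Total processing time = 16 + 17 + 16 + 12 + 15 + 12 + 17 + 7 = 112
Number of machines = 2
Ideal balanced load = 112 / 2 = 56.0

56.0


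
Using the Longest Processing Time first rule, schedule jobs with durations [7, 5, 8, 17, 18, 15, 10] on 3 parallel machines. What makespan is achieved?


Sort jobs in decreasing order (LPT): [18, 17, 15, 10, 8, 7, 5]
Assign each job to the least loaded machine:
  Machine 1: jobs [18, 7, 5], load = 30
  Machine 2: jobs [17, 8], load = 25
  Machine 3: jobs [15, 10], load = 25
Makespan = max load = 30

30


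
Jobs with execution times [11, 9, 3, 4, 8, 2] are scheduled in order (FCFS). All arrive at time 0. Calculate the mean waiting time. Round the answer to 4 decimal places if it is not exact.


FCFS order (as given): [11, 9, 3, 4, 8, 2]
Waiting times:
  Job 1: wait = 0
  Job 2: wait = 11
  Job 3: wait = 20
  Job 4: wait = 23
  Job 5: wait = 27
  Job 6: wait = 35
Sum of waiting times = 116
Average waiting time = 116/6 = 19.3333

19.3333


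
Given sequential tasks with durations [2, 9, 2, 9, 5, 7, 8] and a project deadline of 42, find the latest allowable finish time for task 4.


LF(activity 4) = deadline - sum of successor durations
Successors: activities 5 through 7 with durations [5, 7, 8]
Sum of successor durations = 20
LF = 42 - 20 = 22

22


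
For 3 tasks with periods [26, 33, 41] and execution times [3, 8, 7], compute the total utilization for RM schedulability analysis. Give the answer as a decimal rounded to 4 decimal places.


Compute individual utilizations (exact fractions):
  Task 1: C/T = 3/26 (approx. 0.1154)
  Task 2: C/T = 8/33 (approx. 0.2424)
  Task 3: C/T = 7/41 (approx. 0.1707)
Total utilization U = 3/26 + 8/33 + 7/41 = 18593/35178
Rounded to 4 decimal places: U = 0.5285
RM (Liu & Layland) bound for 3 tasks = 0.779763; compare with U = 18593/35178 (approx. 0.528541)
U <= bound, so schedulable by RM sufficient condition.

0.5285


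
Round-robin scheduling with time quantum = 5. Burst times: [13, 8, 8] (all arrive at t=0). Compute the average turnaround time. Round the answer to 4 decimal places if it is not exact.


Time quantum = 5
Execution trace:
  J1 runs 5 units, time = 5
  J2 runs 5 units, time = 10
  J3 runs 5 units, time = 15
  J1 runs 5 units, time = 20
  J2 runs 3 units, time = 23
  J3 runs 3 units, time = 26
  J1 runs 3 units, time = 29
Finish times: [29, 23, 26]
Average turnaround = 78/3 = 26.0

26.0


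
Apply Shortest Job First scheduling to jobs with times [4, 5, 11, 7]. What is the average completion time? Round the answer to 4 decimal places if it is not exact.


SJF order (ascending): [4, 5, 7, 11]
Completion times:
  Job 1: burst=4, C=4
  Job 2: burst=5, C=9
  Job 3: burst=7, C=16
  Job 4: burst=11, C=27
Average completion = 56/4 = 14.0

14.0


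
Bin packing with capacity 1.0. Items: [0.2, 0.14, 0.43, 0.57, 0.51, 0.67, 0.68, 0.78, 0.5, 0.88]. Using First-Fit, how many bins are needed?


Place items sequentially using First-Fit:
  Item 0.2 -> new Bin 1
  Item 0.14 -> Bin 1 (now 0.34)
  Item 0.43 -> Bin 1 (now 0.77)
  Item 0.57 -> new Bin 2
  Item 0.51 -> new Bin 3
  Item 0.67 -> new Bin 4
  Item 0.68 -> new Bin 5
  Item 0.78 -> new Bin 6
  Item 0.5 -> new Bin 7
  Item 0.88 -> new Bin 8
Total bins used = 8

8


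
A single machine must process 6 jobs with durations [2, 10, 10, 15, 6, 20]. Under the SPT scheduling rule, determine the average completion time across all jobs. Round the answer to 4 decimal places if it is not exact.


Sort jobs by processing time (SPT order): [2, 6, 10, 10, 15, 20]
Compute completion times sequentially:
  Job 1: processing = 2, completes at 2
  Job 2: processing = 6, completes at 8
  Job 3: processing = 10, completes at 18
  Job 4: processing = 10, completes at 28
  Job 5: processing = 15, completes at 43
  Job 6: processing = 20, completes at 63
Sum of completion times = 162
Average completion time = 162/6 = 27.0

27.0


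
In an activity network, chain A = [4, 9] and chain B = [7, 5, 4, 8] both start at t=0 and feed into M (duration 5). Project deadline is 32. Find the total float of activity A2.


Forward pass: ES(A2) = sum of predecessors on chain A = 4
EF = ES + duration = 4 + 9 = 13
Backward pass: LF(M) = deadline = 32; LS(M) = 32 - 5 = 27
LF(A2) = LS(M) - sum(successors on chain A) = 27 - 0 = 27
LS = LF - duration = 27 - 9 = 18
Total float = LS - ES = 18 - 4 = 14

14


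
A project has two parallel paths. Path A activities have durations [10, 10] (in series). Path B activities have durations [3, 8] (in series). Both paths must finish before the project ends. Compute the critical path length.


Path A total = 10 + 10 = 20
Path B total = 3 + 8 = 11
Critical path = longest path = max(20, 11) = 20

20


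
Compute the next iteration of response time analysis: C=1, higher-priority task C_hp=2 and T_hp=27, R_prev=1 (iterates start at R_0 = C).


R_next = C + ceil(R_prev / T_hp) * C_hp
ceil(1 / 27) = ceil(0.037) = 1
Interference = 1 * 2 = 2
R_next = 1 + 2 = 3

3


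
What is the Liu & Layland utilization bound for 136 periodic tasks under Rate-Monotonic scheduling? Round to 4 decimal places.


Compute 2^(1/136) = 1.0051096806
Subtract 1: 1.0051096806 - 1 = 0.0051096806
Multiply by n: 136 * 0.0051096806 = 0.6949165616
Round to 4 dp: 0.6949

0.6949


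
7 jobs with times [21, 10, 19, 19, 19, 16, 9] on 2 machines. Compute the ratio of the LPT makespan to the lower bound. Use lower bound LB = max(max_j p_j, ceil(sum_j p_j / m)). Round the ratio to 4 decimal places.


LPT order: [21, 19, 19, 19, 16, 10, 9]
Machine loads after assignment: [59, 54]
LPT makespan = 59
Lower bound = max(max_job, ceil(total/2)) = max(21, 57) = 57
Ratio = 59 / 57 = 1.0351

1.0351


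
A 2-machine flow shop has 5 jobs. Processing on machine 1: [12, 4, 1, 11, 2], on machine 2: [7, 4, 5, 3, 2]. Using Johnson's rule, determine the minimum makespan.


Apply Johnson's rule:
  Group 1 (a <= b): [(3, 1, 5), (5, 2, 2), (2, 4, 4)]
  Group 2 (a > b): [(1, 12, 7), (4, 11, 3)]
Optimal job order: [3, 5, 2, 1, 4]
Schedule:
  Job 3: M1 done at 1, M2 done at 6
  Job 5: M1 done at 3, M2 done at 8
  Job 2: M1 done at 7, M2 done at 12
  Job 1: M1 done at 19, M2 done at 26
  Job 4: M1 done at 30, M2 done at 33
Makespan = 33

33


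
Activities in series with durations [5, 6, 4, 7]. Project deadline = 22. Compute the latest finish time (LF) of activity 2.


LF(activity 2) = deadline - sum of successor durations
Successors: activities 3 through 4 with durations [4, 7]
Sum of successor durations = 11
LF = 22 - 11 = 11

11


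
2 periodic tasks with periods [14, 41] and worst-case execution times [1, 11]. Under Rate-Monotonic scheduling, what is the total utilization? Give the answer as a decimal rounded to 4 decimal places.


Compute individual utilizations (exact fractions):
  Task 1: C/T = 1/14 (approx. 0.0714)
  Task 2: C/T = 11/41 (approx. 0.2683)
Total utilization U = 1/14 + 11/41 = 195/574
Rounded to 4 decimal places: U = 0.3397
RM (Liu & Layland) bound for 2 tasks = 0.828427; compare with U = 195/574 (approx. 0.339721)
U <= bound, so schedulable by RM sufficient condition.

0.3397


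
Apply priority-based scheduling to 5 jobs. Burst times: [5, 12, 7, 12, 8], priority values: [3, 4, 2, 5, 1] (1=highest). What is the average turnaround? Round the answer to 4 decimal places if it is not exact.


Sort by priority (ascending = highest first):
Order: [(1, 8), (2, 7), (3, 5), (4, 12), (5, 12)]
Completion times:
  Priority 1, burst=8, C=8
  Priority 2, burst=7, C=15
  Priority 3, burst=5, C=20
  Priority 4, burst=12, C=32
  Priority 5, burst=12, C=44
Average turnaround = 119/5 = 23.8

23.8


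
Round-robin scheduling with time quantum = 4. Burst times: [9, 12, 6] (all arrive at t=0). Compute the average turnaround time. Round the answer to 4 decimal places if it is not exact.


Time quantum = 4
Execution trace:
  J1 runs 4 units, time = 4
  J2 runs 4 units, time = 8
  J3 runs 4 units, time = 12
  J1 runs 4 units, time = 16
  J2 runs 4 units, time = 20
  J3 runs 2 units, time = 22
  J1 runs 1 units, time = 23
  J2 runs 4 units, time = 27
Finish times: [23, 27, 22]
Average turnaround = 72/3 = 24.0

24.0


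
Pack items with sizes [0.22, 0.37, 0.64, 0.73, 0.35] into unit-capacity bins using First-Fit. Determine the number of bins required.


Place items sequentially using First-Fit:
  Item 0.22 -> new Bin 1
  Item 0.37 -> Bin 1 (now 0.59)
  Item 0.64 -> new Bin 2
  Item 0.73 -> new Bin 3
  Item 0.35 -> Bin 1 (now 0.94)
Total bins used = 3

3


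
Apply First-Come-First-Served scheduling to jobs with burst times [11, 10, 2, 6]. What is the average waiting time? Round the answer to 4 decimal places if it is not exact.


FCFS order (as given): [11, 10, 2, 6]
Waiting times:
  Job 1: wait = 0
  Job 2: wait = 11
  Job 3: wait = 21
  Job 4: wait = 23
Sum of waiting times = 55
Average waiting time = 55/4 = 13.75

13.75


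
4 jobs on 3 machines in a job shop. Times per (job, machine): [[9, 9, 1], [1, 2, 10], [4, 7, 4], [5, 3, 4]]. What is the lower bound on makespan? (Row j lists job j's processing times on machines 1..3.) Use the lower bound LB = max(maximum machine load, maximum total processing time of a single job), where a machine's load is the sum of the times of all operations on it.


Machine loads:
  Machine 1: 9 + 1 + 4 + 5 = 19
  Machine 2: 9 + 2 + 7 + 3 = 21
  Machine 3: 1 + 10 + 4 + 4 = 19
Max machine load = 21
Job totals:
  Job 1: 19
  Job 2: 13
  Job 3: 15
  Job 4: 12
Max job total = 19
Lower bound = max(21, 19) = 21

21


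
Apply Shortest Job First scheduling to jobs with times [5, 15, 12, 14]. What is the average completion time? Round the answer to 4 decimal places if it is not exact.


SJF order (ascending): [5, 12, 14, 15]
Completion times:
  Job 1: burst=5, C=5
  Job 2: burst=12, C=17
  Job 3: burst=14, C=31
  Job 4: burst=15, C=46
Average completion = 99/4 = 24.75

24.75


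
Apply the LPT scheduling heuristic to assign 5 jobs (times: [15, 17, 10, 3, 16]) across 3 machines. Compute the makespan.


Sort jobs in decreasing order (LPT): [17, 16, 15, 10, 3]
Assign each job to the least loaded machine:
  Machine 1: jobs [17], load = 17
  Machine 2: jobs [16, 3], load = 19
  Machine 3: jobs [15, 10], load = 25
Makespan = max load = 25

25


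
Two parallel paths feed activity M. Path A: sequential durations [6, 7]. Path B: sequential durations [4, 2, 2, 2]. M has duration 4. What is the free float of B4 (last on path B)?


ES(B4) = sum of predecessors on chain B = 8
EF(B4) = ES + duration = 8 + 2 = 10
Successor of B4 is M. ES(M) = max(sum(A), sum(B)) = max(13, 10) = 13
Free float = ES(successor) - EF(current) = 13 - 10 = 3

3


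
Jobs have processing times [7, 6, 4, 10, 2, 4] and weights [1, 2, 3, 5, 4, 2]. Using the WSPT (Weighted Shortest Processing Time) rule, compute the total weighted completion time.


Compute p/w ratios and sort ascending (WSPT): [(2, 4), (4, 3), (10, 5), (4, 2), (6, 2), (7, 1)]
Compute weighted completion times:
  Job (p=2,w=4): C=2, w*C=4*2=8
  Job (p=4,w=3): C=6, w*C=3*6=18
  Job (p=10,w=5): C=16, w*C=5*16=80
  Job (p=4,w=2): C=20, w*C=2*20=40
  Job (p=6,w=2): C=26, w*C=2*26=52
  Job (p=7,w=1): C=33, w*C=1*33=33
Total weighted completion time = 231

231


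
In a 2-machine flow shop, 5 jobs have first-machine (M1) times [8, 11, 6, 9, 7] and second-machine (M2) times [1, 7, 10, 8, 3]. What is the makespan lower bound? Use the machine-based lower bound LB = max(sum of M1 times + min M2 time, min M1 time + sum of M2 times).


LB1 = sum(M1 times) + min(M2 times) = 41 + 1 = 42
LB2 = min(M1 times) + sum(M2 times) = 6 + 29 = 35
Lower bound = max(LB1, LB2) = max(42, 35) = 42

42


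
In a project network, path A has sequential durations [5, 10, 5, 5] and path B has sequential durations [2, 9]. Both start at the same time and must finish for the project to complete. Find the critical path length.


Path A total = 5 + 10 + 5 + 5 = 25
Path B total = 2 + 9 = 11
Critical path = longest path = max(25, 11) = 25

25


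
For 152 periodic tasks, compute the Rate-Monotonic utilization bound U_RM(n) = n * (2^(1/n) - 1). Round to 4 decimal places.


Compute 2^(1/152) = 1.0045705923
Subtract 1: 1.0045705923 - 1 = 0.0045705923
Multiply by n: 152 * 0.0045705923 = 0.6947300296
Round to 4 dp: 0.6947

0.6947


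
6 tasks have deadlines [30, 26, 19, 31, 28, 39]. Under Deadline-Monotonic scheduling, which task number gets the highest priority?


Sort tasks by relative deadline (ascending):
  Task 3: deadline = 19
  Task 2: deadline = 26
  Task 5: deadline = 28
  Task 1: deadline = 30
  Task 4: deadline = 31
  Task 6: deadline = 39
Priority order (highest first): [3, 2, 5, 1, 4, 6]
Highest priority task = 3

3


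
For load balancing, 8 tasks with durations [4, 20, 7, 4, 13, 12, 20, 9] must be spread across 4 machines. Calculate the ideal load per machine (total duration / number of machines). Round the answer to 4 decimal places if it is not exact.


Total processing time = 4 + 20 + 7 + 4 + 13 + 12 + 20 + 9 = 89
Number of machines = 4
Ideal balanced load = 89 / 4 = 22.25

22.25


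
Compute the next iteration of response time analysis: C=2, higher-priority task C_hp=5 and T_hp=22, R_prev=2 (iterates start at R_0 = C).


R_next = C + ceil(R_prev / T_hp) * C_hp
ceil(2 / 22) = ceil(0.0909) = 1
Interference = 1 * 5 = 5
R_next = 2 + 5 = 7

7


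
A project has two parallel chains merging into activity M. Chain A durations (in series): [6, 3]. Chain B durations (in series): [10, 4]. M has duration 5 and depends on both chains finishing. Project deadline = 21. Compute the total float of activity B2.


Forward pass: ES(B2) = sum of predecessors on chain B = 10
EF = ES + duration = 10 + 4 = 14
Backward pass: LF(M) = deadline = 21; LS(M) = 21 - 5 = 16
LF(B2) = LS(M) - sum(successors on chain B) = 16 - 0 = 16
LS = LF - duration = 16 - 4 = 12
Total float = LS - ES = 12 - 10 = 2

2


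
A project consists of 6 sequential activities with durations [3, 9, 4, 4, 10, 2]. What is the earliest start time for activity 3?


Activity 3 starts after activities 1 through 2 complete.
Predecessor durations: [3, 9]
ES = 3 + 9 = 12

12


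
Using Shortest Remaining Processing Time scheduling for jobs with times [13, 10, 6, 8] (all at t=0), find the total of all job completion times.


Since all jobs arrive at t=0, SRPT equals SPT ordering.
SPT order: [6, 8, 10, 13]
Completion times:
  Job 1: p=6, C=6
  Job 2: p=8, C=14
  Job 3: p=10, C=24
  Job 4: p=13, C=37
Total completion time = 6 + 14 + 24 + 37 = 81

81


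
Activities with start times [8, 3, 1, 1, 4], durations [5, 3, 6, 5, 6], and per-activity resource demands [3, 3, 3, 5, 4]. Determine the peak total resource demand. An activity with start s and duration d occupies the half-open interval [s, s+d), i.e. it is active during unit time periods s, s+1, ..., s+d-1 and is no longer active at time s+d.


Each activity i is active on [start_i, start_i + duration_i).
Compute total resource usage per time slot:
  t=0: active resources = [], total = 0
  t=1: active resources = [3, 5], total = 8
  t=2: active resources = [3, 5], total = 8
  t=3: active resources = [3, 3, 5], total = 11
  t=4: active resources = [3, 3, 5, 4], total = 15
  t=5: active resources = [3, 3, 5, 4], total = 15
  t=6: active resources = [3, 4], total = 7
  t=7: active resources = [4], total = 4
  t=8: active resources = [3, 4], total = 7
  t=9: active resources = [3, 4], total = 7
  t=10: active resources = [3], total = 3
  t=11: active resources = [3], total = 3
  t=12: active resources = [3], total = 3
Peak resource demand = 15

15


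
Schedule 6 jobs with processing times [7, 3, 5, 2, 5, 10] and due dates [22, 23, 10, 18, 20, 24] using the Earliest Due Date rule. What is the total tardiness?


Sort by due date (EDD order): [(5, 10), (2, 18), (5, 20), (7, 22), (3, 23), (10, 24)]
Compute completion times and tardiness:
  Job 1: p=5, d=10, C=5, tardiness=max(0,5-10)=0
  Job 2: p=2, d=18, C=7, tardiness=max(0,7-18)=0
  Job 3: p=5, d=20, C=12, tardiness=max(0,12-20)=0
  Job 4: p=7, d=22, C=19, tardiness=max(0,19-22)=0
  Job 5: p=3, d=23, C=22, tardiness=max(0,22-23)=0
  Job 6: p=10, d=24, C=32, tardiness=max(0,32-24)=8
Total tardiness = 8

8


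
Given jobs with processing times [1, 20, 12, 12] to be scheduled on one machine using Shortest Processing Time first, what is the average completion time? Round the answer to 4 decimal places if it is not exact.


Sort jobs by processing time (SPT order): [1, 12, 12, 20]
Compute completion times sequentially:
  Job 1: processing = 1, completes at 1
  Job 2: processing = 12, completes at 13
  Job 3: processing = 12, completes at 25
  Job 4: processing = 20, completes at 45
Sum of completion times = 84
Average completion time = 84/4 = 21.0

21.0


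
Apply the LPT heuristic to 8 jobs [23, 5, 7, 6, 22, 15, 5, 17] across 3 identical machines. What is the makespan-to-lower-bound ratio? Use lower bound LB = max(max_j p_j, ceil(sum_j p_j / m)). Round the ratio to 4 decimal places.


LPT order: [23, 22, 17, 15, 7, 6, 5, 5]
Machine loads after assignment: [34, 34, 32]
LPT makespan = 34
Lower bound = max(max_job, ceil(total/3)) = max(23, 34) = 34
Ratio = 34 / 34 = 1.0

1.0


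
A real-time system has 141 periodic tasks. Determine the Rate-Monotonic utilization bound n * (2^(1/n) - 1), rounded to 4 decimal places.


Compute 2^(1/141) = 1.0049280405
Subtract 1: 1.0049280405 - 1 = 0.0049280405
Multiply by n: 141 * 0.0049280405 = 0.6948537105
Round to 4 dp: 0.6949

0.6949


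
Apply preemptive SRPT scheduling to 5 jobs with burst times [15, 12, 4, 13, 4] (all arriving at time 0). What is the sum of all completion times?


Since all jobs arrive at t=0, SRPT equals SPT ordering.
SPT order: [4, 4, 12, 13, 15]
Completion times:
  Job 1: p=4, C=4
  Job 2: p=4, C=8
  Job 3: p=12, C=20
  Job 4: p=13, C=33
  Job 5: p=15, C=48
Total completion time = 4 + 8 + 20 + 33 + 48 = 113

113
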